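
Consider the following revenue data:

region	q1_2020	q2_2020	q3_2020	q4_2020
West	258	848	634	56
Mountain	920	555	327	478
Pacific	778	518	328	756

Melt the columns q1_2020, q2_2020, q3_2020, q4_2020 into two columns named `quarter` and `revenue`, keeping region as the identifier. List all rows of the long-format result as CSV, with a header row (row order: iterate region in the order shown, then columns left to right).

region,quarter,revenue
West,q1_2020,258
West,q2_2020,848
West,q3_2020,634
West,q4_2020,56
Mountain,q1_2020,920
Mountain,q2_2020,555
Mountain,q3_2020,327
Mountain,q4_2020,478
Pacific,q1_2020,778
Pacific,q2_2020,518
Pacific,q3_2020,328
Pacific,q4_2020,756

Each (region, column) pair becomes one row: 3 × 4 = 12 rows.
For example, (West, q1_2020) → revenue=258.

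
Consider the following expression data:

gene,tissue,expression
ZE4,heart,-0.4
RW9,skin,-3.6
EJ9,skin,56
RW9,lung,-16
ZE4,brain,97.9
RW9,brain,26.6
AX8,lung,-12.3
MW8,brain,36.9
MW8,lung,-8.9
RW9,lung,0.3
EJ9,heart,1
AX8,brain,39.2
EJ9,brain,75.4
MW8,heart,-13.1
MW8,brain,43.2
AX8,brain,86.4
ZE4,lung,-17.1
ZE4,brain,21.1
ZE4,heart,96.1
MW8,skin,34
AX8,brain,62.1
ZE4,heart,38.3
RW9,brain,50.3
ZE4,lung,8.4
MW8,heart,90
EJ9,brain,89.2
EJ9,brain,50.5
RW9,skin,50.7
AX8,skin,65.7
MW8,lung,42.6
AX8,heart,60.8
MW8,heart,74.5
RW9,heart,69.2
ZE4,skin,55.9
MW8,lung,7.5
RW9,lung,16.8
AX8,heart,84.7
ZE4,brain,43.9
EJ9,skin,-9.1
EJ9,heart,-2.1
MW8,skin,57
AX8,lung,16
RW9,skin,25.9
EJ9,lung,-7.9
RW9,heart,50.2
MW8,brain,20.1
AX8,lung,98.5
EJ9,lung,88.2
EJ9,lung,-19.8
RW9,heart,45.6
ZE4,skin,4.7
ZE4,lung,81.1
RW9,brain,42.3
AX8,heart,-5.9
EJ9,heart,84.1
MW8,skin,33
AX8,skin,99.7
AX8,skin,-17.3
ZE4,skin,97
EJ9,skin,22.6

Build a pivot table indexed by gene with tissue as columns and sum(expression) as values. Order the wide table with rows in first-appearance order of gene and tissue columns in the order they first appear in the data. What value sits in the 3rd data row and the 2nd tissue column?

With rows in first-appearance order of gene, row 3 is gene=EJ9. tissue columns in first-appearance order: heart, skin, lung, brain; column 2 is skin.
Long rows with gene=EJ9, tissue=skin: 56 + -9.1 + 22.6 = 69.5.

69.5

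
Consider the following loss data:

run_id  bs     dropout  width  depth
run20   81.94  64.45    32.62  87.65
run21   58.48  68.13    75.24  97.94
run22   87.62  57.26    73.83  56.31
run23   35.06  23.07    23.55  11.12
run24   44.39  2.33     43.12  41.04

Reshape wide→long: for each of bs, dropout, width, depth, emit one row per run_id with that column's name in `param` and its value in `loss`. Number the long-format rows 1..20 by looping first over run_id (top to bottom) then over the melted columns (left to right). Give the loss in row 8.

97.94

20 rows total (5 × 4). Row 8: index ⌊(8-1)/4⌋ = 1 into run_id → run21; (8-1) mod 4 = 3 into the melted columns → depth.
So row 8 is (run21, depth, 97.94); loss = 97.94.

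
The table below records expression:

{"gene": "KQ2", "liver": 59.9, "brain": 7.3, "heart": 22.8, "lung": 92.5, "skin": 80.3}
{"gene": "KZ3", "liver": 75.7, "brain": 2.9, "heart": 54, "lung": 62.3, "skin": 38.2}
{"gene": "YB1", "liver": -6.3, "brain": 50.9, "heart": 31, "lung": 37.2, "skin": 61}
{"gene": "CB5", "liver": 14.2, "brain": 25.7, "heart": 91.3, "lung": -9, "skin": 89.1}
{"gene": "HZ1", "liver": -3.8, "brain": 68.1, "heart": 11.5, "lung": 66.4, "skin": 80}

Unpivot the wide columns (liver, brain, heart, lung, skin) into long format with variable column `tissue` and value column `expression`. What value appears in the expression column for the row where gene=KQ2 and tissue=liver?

59.9

Unpivoting turns each (gene, wide-column) pair into one long row.
The wide cell at row KQ2, column liver holds 59.9, so the long row (KQ2, liver) has expression=59.9.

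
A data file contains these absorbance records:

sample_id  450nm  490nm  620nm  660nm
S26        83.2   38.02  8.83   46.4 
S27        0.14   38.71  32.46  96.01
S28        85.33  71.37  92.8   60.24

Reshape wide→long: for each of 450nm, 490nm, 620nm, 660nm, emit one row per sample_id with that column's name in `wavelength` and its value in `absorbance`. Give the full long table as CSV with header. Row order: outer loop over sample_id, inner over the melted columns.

sample_id,wavelength,absorbance
S26,450nm,83.2
S26,490nm,38.02
S26,620nm,8.83
S26,660nm,46.4
S27,450nm,0.14
S27,490nm,38.71
S27,620nm,32.46
S27,660nm,96.01
S28,450nm,85.33
S28,490nm,71.37
S28,620nm,92.8
S28,660nm,60.24

Each (sample_id, column) pair becomes one row: 3 × 4 = 12 rows.
For example, (S26, 450nm) → absorbance=83.2.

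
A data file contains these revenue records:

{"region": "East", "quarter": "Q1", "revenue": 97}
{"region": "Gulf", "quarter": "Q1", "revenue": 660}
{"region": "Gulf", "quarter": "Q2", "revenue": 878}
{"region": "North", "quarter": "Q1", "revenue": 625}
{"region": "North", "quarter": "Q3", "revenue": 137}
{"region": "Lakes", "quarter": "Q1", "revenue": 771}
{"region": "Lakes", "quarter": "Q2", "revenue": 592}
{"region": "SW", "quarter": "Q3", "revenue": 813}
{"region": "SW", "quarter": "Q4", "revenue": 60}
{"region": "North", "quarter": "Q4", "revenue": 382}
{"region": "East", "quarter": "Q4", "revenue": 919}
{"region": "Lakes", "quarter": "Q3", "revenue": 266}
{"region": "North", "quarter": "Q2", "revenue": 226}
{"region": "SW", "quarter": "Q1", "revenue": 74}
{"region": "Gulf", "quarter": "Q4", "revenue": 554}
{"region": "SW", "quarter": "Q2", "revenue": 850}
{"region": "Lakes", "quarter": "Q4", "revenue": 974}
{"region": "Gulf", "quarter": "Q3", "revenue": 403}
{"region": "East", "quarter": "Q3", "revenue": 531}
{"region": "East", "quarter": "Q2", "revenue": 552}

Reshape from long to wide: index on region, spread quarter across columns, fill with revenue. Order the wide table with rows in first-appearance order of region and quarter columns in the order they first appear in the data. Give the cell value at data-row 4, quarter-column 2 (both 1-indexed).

With rows in first-appearance order of region, row 4 is region=Lakes. quarter columns in first-appearance order: Q1, Q2, Q3, Q4; column 2 is Q2.
Long rows with region=Lakes, quarter=Q2: revenue = 592.

592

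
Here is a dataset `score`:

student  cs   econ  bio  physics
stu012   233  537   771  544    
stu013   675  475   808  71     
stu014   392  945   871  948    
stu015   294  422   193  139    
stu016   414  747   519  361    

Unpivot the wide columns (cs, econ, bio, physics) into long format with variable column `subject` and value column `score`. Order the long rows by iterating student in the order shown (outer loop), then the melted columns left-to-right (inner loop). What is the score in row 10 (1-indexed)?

20 rows total (5 × 4). Row 10: index ⌊(10-1)/4⌋ = 2 into student → stu014; (10-1) mod 4 = 1 into the melted columns → econ.
So row 10 is (stu014, econ, 945); score = 945.

945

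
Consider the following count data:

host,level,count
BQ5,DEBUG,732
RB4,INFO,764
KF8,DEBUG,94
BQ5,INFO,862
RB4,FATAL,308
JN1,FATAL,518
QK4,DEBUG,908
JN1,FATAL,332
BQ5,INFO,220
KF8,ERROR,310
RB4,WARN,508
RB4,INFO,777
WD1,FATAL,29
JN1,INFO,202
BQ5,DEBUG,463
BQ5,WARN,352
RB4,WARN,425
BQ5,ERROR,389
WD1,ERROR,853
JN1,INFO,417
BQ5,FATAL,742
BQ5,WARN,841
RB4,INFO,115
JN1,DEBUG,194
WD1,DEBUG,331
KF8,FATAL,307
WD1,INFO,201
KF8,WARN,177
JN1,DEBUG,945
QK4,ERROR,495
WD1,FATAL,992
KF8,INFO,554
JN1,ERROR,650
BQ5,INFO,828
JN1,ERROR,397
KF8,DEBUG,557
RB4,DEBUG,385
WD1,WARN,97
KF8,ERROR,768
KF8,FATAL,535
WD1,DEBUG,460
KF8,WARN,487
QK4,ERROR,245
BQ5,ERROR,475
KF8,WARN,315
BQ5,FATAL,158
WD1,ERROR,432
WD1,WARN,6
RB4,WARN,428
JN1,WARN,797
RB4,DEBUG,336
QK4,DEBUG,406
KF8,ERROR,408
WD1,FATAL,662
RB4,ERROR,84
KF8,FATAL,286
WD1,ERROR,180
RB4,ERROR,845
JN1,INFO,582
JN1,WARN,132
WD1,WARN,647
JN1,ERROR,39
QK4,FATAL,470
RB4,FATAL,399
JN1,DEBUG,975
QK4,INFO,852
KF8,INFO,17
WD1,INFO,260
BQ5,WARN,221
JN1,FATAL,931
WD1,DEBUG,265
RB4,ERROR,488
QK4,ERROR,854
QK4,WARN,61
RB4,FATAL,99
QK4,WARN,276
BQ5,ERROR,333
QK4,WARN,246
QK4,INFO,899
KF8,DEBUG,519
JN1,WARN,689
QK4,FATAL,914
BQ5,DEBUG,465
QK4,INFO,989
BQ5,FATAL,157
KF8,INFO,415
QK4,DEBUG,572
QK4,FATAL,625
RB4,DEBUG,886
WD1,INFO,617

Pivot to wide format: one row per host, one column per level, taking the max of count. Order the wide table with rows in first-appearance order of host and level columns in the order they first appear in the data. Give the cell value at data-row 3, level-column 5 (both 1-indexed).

487

With rows in first-appearance order of host, row 3 is host=KF8. level columns in first-appearance order: DEBUG, INFO, FATAL, ERROR, WARN; column 5 is WARN.
Long rows with host=KF8, level=WARN: max(177, 487, 315) = 487.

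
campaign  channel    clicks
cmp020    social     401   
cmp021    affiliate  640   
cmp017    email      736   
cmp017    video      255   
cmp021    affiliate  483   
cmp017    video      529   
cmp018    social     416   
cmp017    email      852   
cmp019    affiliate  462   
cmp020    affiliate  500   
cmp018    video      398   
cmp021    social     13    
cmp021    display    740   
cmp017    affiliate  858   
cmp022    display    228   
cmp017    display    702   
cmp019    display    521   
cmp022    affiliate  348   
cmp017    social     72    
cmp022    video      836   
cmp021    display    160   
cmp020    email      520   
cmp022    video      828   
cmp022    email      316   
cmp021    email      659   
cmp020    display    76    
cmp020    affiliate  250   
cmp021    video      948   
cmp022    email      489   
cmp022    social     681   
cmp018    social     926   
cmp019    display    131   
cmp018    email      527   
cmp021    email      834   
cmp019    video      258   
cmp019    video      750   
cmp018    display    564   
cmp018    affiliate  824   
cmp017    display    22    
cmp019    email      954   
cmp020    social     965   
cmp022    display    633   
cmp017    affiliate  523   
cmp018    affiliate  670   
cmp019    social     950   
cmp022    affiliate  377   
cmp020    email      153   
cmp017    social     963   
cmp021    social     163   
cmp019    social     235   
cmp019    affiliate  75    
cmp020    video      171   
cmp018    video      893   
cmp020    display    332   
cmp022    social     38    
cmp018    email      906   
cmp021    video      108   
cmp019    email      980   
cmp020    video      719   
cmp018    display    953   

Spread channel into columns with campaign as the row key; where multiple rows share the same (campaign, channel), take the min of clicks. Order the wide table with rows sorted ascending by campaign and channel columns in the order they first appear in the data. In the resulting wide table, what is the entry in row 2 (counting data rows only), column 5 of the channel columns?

564

With rows sorted ascending by campaign, row 2 is campaign=cmp018. channel columns in first-appearance order: social, affiliate, email, video, display; column 5 is display.
Long rows with campaign=cmp018, channel=display: min(564, 953) = 564.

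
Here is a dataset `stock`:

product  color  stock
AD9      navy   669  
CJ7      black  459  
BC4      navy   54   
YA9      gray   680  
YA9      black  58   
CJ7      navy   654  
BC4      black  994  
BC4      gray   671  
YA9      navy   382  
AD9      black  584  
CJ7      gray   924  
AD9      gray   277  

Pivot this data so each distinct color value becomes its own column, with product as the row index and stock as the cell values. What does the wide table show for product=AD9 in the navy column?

Wide layout: rows indexed by product, columns are the 3 distinct color values (navy, black, gray).
Cell (product=AD9, color=navy) draws from the long row where product=AD9 and color=navy, which has stock=669.

669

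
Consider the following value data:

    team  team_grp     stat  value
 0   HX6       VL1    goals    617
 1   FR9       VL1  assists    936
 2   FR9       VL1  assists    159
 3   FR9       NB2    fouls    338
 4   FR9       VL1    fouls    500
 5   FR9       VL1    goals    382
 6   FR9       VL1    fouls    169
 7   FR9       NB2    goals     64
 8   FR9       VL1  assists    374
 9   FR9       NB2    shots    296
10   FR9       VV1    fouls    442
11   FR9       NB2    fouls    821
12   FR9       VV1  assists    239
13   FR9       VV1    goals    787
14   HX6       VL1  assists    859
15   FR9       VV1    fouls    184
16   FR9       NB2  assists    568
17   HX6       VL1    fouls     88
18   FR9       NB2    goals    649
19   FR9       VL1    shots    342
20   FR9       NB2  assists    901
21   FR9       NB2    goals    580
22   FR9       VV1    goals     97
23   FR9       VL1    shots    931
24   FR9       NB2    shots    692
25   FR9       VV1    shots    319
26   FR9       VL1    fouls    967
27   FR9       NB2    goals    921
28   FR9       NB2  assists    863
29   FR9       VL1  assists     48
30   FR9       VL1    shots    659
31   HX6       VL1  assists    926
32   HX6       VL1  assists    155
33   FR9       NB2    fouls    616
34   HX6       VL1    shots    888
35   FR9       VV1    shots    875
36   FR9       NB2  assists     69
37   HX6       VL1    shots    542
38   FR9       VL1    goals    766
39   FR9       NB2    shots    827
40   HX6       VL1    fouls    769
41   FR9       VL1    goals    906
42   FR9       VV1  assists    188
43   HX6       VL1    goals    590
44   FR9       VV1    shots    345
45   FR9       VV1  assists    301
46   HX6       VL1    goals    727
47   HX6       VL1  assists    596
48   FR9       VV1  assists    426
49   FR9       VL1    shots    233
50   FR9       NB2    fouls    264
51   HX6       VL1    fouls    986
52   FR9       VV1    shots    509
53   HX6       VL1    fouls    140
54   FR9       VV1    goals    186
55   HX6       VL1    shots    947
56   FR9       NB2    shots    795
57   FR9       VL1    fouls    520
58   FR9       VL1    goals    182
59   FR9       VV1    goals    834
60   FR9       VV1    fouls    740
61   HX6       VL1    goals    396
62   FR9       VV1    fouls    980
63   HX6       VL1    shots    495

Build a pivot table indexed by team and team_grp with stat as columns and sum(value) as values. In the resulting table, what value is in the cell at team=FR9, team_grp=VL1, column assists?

Rows with team=FR9, team_grp=VL1 and stat=assists: value values are 936, 159, 374, 48.
936 + 159 + 374 + 48 = 1517.

1517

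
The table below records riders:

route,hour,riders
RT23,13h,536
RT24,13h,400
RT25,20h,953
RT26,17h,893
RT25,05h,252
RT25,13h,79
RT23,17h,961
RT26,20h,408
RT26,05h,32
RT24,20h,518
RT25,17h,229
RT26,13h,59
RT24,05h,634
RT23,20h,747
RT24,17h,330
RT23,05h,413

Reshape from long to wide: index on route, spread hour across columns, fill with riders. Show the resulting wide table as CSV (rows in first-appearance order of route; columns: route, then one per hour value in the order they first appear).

route,13h,20h,17h,05h
RT23,536,747,961,413
RT24,400,518,330,634
RT25,79,953,229,252
RT26,59,408,893,32

Columns: route plus the 4 distinct hour values (13h, 20h, 17h, 05h).
For example, row RT23 column 13h takes riders=536 from the long row (RT23, 13h).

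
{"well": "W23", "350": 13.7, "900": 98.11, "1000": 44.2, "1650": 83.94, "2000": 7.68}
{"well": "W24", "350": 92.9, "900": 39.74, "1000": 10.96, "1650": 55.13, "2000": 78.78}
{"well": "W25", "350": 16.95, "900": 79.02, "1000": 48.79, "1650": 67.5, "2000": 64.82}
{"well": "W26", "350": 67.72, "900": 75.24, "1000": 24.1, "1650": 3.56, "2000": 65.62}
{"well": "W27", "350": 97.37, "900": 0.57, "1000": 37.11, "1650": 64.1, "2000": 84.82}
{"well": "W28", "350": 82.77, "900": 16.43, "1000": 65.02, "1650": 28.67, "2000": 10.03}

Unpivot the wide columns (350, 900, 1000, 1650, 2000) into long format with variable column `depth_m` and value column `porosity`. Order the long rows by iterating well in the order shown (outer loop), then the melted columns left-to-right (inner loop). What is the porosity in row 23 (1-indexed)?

30 rows total (6 × 5). Row 23: index ⌊(23-1)/5⌋ = 4 into well → W27; (23-1) mod 5 = 2 into the melted columns → 1000.
So row 23 is (W27, 1000, 37.11); porosity = 37.11.

37.11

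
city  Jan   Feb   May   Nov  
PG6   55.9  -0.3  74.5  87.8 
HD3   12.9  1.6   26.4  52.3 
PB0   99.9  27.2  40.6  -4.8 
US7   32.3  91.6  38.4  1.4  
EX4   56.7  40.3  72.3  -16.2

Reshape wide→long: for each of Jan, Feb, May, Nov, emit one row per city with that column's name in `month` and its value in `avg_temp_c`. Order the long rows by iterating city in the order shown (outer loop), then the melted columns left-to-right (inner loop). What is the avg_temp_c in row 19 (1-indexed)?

72.3

20 rows total (5 × 4). Row 19: index ⌊(19-1)/4⌋ = 4 into city → EX4; (19-1) mod 4 = 2 into the melted columns → May.
So row 19 is (EX4, May, 72.3); avg_temp_c = 72.3.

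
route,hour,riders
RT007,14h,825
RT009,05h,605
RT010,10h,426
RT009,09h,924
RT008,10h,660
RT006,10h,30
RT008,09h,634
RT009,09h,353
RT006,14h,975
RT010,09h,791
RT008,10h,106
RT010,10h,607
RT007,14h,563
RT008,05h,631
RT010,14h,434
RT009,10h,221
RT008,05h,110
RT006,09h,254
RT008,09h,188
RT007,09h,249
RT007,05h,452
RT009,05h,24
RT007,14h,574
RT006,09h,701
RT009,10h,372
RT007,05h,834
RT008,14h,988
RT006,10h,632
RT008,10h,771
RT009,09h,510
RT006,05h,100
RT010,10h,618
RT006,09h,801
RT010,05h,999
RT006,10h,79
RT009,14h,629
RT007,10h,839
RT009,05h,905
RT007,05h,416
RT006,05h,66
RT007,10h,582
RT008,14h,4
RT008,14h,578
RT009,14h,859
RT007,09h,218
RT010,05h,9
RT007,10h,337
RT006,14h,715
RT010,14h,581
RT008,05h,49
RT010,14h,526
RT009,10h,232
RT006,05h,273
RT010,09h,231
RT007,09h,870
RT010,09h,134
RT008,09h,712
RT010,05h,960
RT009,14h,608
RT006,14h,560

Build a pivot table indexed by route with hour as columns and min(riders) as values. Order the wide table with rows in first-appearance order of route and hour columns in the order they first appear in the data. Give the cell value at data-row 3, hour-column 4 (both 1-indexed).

134

With rows in first-appearance order of route, row 3 is route=RT010. hour columns in first-appearance order: 14h, 05h, 10h, 09h; column 4 is 09h.
Long rows with route=RT010, hour=09h: min(791, 231, 134) = 134.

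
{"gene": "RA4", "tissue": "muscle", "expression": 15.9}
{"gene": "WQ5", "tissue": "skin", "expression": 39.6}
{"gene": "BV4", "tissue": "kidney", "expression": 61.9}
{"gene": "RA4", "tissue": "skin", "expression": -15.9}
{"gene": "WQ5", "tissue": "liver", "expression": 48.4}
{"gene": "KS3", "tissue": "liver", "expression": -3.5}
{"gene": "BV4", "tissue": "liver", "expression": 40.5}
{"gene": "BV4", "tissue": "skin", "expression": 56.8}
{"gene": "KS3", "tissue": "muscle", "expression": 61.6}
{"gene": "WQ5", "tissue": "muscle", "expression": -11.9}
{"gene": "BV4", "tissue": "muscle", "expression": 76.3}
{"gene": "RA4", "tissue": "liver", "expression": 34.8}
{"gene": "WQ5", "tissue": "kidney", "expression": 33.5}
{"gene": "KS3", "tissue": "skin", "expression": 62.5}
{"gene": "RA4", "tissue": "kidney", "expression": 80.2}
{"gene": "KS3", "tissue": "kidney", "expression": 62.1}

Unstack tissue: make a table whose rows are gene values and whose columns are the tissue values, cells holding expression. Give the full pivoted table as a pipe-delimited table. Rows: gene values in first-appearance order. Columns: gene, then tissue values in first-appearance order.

Columns: gene plus the 4 distinct tissue values (muscle, skin, kidney, liver).
For example, row RA4 column muscle takes expression=15.9 from the long row (RA4, muscle).

| gene | muscle | skin | kidney | liver |
| RA4 | 15.9 | -15.9 | 80.2 | 34.8 |
| WQ5 | -11.9 | 39.6 | 33.5 | 48.4 |
| BV4 | 76.3 | 56.8 | 61.9 | 40.5 |
| KS3 | 61.6 | 62.5 | 62.1 | -3.5 |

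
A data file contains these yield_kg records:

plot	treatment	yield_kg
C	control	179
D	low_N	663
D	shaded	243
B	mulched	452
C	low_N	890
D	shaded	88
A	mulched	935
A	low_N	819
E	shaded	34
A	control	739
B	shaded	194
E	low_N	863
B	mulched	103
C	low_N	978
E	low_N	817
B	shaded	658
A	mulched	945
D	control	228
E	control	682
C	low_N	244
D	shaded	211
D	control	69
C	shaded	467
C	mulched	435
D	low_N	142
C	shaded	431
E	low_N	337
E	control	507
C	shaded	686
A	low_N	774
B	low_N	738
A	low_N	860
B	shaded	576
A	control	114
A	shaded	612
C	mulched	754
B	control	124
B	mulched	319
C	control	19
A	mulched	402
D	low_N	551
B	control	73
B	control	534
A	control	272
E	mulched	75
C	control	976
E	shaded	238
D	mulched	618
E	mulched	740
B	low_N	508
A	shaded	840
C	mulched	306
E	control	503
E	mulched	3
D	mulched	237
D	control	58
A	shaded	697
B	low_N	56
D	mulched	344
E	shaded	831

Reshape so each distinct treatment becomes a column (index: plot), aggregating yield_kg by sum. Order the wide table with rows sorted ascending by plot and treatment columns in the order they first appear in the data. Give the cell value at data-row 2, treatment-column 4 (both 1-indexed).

With rows sorted ascending by plot, row 2 is plot=B. treatment columns in first-appearance order: control, low_N, shaded, mulched; column 4 is mulched.
Long rows with plot=B, treatment=mulched: 452 + 103 + 319 = 874.

874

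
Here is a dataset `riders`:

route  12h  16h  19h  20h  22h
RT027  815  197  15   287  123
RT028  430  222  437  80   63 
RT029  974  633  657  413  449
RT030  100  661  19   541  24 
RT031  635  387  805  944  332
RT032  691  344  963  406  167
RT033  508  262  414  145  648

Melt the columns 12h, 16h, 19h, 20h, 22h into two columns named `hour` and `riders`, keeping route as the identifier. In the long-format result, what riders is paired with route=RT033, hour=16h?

262

Unpivoting turns each (route, wide-column) pair into one long row.
The wide cell at row RT033, column 16h holds 262, so the long row (RT033, 16h) has riders=262.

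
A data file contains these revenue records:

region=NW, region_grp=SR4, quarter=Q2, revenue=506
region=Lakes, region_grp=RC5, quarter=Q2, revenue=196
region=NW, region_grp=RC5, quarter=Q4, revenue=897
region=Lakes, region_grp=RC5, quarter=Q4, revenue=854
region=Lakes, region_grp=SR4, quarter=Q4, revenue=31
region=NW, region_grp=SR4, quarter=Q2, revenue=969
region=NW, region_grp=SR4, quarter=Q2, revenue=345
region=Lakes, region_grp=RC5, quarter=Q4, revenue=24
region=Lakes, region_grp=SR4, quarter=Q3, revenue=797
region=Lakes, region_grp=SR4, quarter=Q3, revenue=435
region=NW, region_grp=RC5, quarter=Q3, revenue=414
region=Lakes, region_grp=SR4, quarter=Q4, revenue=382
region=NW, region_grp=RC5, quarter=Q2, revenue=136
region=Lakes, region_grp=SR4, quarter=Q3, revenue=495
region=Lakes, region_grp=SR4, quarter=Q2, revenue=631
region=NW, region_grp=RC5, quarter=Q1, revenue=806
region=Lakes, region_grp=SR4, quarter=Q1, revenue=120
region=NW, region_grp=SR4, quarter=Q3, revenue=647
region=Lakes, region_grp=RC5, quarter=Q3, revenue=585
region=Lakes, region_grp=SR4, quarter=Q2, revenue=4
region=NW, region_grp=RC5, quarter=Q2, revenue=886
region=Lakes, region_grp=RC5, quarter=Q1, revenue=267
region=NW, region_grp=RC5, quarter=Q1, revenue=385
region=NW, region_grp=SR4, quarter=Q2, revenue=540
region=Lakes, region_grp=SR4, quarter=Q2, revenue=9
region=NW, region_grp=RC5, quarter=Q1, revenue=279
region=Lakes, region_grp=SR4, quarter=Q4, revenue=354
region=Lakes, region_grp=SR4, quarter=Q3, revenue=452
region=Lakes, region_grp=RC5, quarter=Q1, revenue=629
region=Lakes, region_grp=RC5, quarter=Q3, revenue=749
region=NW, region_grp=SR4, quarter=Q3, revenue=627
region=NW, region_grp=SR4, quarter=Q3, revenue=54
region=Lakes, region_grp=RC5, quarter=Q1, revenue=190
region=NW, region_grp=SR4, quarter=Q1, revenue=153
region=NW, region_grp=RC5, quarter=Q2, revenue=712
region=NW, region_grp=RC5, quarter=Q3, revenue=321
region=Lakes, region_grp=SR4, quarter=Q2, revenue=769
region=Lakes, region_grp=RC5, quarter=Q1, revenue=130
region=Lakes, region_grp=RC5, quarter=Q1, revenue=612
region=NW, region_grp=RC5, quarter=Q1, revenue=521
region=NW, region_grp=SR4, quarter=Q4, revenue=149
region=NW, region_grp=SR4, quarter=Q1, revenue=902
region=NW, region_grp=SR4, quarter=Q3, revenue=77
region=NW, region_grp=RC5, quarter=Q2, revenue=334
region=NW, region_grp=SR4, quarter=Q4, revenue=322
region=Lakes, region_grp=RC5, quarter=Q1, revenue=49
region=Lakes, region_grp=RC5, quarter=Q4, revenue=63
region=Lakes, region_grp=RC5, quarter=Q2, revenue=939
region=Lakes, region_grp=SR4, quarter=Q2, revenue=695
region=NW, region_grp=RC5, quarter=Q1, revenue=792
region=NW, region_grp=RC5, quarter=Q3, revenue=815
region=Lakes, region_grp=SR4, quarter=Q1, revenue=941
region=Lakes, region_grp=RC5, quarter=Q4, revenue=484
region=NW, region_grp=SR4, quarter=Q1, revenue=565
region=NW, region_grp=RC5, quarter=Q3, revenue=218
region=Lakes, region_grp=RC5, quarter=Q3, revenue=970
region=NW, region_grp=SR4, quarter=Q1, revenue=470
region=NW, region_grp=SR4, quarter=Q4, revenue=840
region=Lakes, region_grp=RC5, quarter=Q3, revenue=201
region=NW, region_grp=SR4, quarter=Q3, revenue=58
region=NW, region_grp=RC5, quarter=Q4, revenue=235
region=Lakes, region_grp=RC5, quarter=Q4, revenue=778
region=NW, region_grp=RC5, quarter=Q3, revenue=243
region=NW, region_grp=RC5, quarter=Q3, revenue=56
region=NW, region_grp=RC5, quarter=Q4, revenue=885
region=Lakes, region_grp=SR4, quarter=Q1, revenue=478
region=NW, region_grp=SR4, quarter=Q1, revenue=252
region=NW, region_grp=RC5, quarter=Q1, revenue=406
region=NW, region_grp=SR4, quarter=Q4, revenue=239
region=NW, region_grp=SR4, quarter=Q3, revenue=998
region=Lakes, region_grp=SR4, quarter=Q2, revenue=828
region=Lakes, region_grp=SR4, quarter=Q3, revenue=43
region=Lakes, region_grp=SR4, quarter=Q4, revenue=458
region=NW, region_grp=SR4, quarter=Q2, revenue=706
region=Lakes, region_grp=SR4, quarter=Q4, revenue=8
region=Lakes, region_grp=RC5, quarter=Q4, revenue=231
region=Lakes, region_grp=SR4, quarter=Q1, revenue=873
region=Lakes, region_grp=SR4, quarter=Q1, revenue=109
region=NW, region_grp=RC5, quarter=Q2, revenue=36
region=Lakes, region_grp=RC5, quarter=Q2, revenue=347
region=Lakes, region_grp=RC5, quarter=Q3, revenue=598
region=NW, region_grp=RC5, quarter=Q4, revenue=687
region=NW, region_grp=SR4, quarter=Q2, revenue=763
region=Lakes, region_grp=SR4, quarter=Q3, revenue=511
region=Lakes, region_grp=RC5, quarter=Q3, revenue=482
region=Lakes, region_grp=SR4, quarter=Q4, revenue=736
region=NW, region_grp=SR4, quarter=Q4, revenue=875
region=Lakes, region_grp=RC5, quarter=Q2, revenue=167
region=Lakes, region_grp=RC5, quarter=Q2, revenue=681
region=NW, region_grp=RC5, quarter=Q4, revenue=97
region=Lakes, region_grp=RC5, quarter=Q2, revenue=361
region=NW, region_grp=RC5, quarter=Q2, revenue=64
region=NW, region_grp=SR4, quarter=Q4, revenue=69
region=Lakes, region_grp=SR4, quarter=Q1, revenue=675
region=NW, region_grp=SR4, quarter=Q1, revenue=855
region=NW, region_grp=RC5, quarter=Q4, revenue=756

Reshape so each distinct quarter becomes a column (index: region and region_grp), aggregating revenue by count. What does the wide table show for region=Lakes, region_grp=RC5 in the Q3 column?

6

Rows with region=Lakes, region_grp=RC5 and quarter=Q3: revenue values are 585, 749, 970, 201, 598, 482.
6 rows match — count = 6.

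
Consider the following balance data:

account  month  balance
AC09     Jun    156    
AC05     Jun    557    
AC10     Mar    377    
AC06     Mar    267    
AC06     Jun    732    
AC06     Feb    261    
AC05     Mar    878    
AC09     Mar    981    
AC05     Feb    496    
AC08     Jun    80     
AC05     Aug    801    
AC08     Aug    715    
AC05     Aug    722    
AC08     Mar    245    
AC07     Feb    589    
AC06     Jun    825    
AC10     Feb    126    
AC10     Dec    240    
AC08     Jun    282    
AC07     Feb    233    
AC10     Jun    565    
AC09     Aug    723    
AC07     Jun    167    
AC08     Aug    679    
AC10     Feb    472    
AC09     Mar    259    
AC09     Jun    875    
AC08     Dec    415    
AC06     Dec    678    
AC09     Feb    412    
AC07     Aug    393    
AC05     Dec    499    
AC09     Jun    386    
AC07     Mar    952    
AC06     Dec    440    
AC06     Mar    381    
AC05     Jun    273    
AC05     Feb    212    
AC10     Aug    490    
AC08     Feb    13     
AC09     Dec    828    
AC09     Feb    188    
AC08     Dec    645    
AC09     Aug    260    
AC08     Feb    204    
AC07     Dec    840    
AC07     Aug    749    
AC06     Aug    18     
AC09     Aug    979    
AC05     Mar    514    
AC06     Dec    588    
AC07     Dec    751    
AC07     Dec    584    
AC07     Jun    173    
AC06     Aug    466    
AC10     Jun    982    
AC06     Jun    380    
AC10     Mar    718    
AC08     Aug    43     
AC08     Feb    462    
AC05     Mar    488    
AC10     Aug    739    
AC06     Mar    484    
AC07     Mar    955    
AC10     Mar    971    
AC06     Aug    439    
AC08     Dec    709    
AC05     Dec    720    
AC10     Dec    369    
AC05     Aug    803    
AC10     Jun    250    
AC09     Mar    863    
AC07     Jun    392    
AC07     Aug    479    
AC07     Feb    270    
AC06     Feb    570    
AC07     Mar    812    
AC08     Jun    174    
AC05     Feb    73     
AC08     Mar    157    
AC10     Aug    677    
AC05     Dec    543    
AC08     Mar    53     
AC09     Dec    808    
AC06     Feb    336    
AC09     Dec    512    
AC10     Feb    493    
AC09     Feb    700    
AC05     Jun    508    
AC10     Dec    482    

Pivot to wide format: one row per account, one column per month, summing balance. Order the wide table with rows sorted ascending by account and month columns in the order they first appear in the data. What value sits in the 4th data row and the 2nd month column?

455

With rows sorted ascending by account, row 4 is account=AC08. month columns in first-appearance order: Jun, Mar, Feb, Aug, Dec; column 2 is Mar.
Long rows with account=AC08, month=Mar: 245 + 157 + 53 = 455.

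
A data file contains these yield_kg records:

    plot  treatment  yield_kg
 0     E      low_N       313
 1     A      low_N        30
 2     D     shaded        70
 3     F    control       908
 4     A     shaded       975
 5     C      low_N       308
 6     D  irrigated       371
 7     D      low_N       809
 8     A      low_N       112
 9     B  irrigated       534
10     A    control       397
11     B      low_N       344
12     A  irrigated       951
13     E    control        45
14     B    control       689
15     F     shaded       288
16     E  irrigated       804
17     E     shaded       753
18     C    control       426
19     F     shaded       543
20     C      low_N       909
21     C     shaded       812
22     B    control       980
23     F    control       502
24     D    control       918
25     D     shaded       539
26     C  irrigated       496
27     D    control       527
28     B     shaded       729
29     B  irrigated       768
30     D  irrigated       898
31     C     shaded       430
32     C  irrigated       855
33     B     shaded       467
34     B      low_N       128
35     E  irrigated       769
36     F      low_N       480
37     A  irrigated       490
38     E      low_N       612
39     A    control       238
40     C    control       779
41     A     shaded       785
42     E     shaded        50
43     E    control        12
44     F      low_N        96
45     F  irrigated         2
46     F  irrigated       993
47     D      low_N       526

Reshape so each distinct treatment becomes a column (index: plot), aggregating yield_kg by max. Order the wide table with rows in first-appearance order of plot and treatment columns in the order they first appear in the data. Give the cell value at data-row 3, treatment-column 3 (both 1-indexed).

With rows in first-appearance order of plot, row 3 is plot=D. treatment columns in first-appearance order: low_N, shaded, control, irrigated; column 3 is control.
Long rows with plot=D, treatment=control: max(918, 527) = 918.

918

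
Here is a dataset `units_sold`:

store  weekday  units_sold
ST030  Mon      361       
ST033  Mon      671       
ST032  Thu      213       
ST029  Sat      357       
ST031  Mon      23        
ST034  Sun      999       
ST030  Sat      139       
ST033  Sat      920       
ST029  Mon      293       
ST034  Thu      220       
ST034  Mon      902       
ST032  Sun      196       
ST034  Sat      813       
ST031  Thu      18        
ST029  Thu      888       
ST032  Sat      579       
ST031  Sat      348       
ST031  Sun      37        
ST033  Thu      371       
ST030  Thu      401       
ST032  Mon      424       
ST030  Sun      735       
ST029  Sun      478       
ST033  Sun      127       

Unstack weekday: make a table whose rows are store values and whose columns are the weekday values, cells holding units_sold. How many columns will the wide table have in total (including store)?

5

1 column for store plus 4 distinct weekday values → 5 columns.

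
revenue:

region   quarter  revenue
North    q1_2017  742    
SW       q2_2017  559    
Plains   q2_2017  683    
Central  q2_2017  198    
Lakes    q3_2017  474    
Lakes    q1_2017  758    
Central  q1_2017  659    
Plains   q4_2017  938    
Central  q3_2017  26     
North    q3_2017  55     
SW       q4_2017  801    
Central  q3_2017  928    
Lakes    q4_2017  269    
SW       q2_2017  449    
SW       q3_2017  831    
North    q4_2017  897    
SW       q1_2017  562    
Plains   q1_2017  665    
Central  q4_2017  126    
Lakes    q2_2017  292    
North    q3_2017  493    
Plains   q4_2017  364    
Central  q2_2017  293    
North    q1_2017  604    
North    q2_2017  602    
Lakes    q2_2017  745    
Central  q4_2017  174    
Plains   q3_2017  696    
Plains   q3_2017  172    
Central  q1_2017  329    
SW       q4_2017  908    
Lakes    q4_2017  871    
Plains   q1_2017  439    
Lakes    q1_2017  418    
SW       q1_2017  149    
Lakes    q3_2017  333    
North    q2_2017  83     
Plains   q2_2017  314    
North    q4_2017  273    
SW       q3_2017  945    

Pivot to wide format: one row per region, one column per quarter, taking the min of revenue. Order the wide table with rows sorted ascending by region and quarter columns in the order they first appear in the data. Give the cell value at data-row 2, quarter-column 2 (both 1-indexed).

With rows sorted ascending by region, row 2 is region=Lakes. quarter columns in first-appearance order: q1_2017, q2_2017, q3_2017, q4_2017; column 2 is q2_2017.
Long rows with region=Lakes, quarter=q2_2017: min(292, 745) = 292.

292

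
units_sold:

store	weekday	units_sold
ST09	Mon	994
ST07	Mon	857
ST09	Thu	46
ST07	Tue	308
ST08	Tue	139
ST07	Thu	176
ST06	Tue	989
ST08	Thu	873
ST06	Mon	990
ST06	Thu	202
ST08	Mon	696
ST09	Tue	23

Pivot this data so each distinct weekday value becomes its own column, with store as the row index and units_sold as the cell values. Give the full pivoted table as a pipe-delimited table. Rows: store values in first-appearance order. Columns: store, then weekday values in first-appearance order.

Columns: store plus the 3 distinct weekday values (Mon, Thu, Tue).
For example, row ST09 column Mon takes units_sold=994 from the long row (ST09, Mon).

| store | Mon | Thu | Tue |
| ST09 | 994 | 46 | 23 |
| ST07 | 857 | 176 | 308 |
| ST08 | 696 | 873 | 139 |
| ST06 | 990 | 202 | 989 |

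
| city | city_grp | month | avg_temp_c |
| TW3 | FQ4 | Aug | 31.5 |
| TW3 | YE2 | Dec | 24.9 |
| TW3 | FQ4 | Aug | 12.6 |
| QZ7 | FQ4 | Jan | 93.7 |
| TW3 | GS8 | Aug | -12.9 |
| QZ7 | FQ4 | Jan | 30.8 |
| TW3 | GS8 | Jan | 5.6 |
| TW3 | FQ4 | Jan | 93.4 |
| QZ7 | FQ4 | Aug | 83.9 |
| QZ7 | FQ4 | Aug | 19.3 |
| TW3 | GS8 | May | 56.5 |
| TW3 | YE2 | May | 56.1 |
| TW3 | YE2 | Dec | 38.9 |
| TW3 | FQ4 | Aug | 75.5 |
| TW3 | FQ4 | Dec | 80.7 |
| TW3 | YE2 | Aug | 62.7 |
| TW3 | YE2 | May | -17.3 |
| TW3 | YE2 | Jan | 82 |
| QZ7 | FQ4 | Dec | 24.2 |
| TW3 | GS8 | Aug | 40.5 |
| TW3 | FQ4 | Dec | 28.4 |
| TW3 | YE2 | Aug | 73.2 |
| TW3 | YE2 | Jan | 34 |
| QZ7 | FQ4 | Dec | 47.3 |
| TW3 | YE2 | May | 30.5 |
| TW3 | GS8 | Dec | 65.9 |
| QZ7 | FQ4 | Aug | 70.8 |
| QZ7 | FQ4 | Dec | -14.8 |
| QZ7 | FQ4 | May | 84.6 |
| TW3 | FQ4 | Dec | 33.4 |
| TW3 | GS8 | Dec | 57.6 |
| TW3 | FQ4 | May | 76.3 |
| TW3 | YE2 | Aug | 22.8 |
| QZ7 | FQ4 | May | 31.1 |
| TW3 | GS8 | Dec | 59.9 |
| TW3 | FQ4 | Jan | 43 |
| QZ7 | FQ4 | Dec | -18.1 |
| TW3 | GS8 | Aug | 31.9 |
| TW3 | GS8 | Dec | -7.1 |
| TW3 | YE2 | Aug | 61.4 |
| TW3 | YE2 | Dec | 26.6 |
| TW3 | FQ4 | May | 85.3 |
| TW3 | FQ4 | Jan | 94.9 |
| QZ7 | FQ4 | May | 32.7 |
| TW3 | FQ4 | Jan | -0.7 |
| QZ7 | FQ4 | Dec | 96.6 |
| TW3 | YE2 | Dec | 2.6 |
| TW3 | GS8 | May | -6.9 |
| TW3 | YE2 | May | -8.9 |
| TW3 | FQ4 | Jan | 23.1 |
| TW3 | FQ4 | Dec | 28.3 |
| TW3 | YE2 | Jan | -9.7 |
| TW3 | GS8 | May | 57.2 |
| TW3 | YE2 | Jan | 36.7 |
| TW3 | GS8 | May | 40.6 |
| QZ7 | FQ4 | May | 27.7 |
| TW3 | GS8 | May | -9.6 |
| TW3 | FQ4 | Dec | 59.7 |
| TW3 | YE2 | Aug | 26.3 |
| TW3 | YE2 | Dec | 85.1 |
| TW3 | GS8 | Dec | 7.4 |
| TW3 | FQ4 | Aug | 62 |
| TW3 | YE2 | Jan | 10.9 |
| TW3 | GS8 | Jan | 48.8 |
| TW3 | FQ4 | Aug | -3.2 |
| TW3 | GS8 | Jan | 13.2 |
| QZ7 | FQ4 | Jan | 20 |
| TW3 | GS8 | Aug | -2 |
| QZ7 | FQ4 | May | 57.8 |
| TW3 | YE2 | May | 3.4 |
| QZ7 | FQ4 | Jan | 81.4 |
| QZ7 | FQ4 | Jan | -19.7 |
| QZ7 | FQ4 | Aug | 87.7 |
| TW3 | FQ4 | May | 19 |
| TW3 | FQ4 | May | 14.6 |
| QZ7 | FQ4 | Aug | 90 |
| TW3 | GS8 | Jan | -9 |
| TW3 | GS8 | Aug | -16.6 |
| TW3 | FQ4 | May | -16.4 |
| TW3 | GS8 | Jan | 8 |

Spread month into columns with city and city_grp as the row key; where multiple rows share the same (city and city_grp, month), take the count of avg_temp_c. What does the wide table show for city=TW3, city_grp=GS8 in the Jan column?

5

Rows with city=TW3, city_grp=GS8 and month=Jan: avg_temp_c values are 5.6, 48.8, 13.2, -9, 8.
5 rows match — count = 5.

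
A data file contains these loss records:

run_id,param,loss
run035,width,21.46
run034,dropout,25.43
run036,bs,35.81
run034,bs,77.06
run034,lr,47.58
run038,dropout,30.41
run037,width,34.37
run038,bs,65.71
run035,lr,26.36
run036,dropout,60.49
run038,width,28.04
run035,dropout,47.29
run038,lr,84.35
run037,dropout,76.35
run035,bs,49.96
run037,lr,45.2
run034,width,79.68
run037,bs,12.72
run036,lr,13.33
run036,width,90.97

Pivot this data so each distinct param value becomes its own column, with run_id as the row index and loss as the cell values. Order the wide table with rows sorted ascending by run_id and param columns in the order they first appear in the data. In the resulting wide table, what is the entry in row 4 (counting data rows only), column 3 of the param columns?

12.72

With rows sorted ascending by run_id, row 4 is run_id=run037. param columns in first-appearance order: width, dropout, bs, lr; column 3 is bs.
Long rows with run_id=run037, param=bs: loss = 12.72.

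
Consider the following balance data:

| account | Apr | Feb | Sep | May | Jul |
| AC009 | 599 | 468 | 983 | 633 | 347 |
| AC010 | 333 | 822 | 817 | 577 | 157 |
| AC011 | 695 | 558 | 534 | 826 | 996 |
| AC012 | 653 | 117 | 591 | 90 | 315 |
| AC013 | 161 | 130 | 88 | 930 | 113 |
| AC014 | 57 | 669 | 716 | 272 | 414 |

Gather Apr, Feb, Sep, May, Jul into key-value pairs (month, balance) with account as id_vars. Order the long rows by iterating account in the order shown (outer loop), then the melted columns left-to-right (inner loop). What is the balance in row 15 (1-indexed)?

30 rows total (6 × 5). Row 15: index ⌊(15-1)/5⌋ = 2 into account → AC011; (15-1) mod 5 = 4 into the melted columns → Jul.
So row 15 is (AC011, Jul, 996); balance = 996.

996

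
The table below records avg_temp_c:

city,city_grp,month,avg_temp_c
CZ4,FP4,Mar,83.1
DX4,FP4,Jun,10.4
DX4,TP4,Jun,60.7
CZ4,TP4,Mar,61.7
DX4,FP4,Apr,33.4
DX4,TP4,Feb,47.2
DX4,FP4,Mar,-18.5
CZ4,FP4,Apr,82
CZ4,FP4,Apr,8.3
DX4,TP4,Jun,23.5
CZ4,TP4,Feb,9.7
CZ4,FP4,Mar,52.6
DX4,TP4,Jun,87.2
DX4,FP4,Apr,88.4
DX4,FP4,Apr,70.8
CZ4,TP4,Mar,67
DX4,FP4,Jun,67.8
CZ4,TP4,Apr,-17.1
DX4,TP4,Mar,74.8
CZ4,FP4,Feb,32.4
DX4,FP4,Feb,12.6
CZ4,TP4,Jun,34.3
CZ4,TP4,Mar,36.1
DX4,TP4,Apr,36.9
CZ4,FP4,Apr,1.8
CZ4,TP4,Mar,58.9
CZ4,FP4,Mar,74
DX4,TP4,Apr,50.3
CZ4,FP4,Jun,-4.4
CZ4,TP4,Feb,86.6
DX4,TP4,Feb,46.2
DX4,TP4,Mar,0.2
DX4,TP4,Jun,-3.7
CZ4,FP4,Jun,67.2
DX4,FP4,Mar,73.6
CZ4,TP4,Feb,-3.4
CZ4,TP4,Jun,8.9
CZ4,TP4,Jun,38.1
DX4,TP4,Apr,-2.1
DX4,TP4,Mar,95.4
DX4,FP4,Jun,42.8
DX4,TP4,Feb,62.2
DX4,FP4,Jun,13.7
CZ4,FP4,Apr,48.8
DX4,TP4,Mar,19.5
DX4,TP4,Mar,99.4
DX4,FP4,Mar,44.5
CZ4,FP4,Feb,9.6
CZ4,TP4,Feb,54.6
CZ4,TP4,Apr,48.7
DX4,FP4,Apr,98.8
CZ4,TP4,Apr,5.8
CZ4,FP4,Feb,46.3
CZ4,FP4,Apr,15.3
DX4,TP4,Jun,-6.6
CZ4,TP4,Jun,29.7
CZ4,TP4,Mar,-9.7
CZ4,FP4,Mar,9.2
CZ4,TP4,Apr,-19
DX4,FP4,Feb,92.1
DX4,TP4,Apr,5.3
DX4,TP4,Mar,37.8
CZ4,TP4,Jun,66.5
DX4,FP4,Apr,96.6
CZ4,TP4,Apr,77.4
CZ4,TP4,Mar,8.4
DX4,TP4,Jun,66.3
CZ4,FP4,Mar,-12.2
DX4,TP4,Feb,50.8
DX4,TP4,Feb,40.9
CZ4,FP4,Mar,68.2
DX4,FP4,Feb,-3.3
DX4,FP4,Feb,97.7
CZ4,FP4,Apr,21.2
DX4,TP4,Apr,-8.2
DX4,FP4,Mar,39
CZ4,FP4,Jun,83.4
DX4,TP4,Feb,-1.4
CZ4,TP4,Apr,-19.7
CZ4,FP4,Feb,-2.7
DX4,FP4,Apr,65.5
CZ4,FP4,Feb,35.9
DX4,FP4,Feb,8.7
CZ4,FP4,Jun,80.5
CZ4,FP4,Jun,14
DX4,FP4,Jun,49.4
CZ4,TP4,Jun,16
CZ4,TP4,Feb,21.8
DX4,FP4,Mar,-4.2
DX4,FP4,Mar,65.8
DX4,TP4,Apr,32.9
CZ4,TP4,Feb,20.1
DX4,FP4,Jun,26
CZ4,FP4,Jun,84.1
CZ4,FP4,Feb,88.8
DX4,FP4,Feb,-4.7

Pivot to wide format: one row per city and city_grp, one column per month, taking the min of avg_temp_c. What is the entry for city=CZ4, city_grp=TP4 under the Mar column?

-9.7

Rows with city=CZ4, city_grp=TP4 and month=Mar: avg_temp_c values are 61.7, 67, 36.1, 58.9, -9.7, 8.4.
min(61.7, 67, 36.1, 58.9, -9.7, 8.4) = -9.7.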